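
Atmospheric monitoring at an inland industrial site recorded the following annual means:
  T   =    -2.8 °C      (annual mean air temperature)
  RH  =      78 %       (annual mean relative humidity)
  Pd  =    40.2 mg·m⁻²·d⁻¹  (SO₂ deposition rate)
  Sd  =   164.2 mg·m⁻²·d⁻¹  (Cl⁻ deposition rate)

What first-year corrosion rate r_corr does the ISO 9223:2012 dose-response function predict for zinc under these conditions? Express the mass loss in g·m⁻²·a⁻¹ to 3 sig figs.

zinc: f(T) = +0.038·(T−10) [T≤10 °C] = -0.4864
  SO₂ term: 0.0129·40.2^0.44·exp(0.046·78-0.4864) = 1.457
  Cl⁻ term: 0.0175·164.2^0.57·exp(0.008·78+0.085·-2.8) = 0.4715
  sum: 1.457 + 0.4715 → r_corr = 1.928 μm/a
Convert to mass loss: 1.928 μm/a × 7.14 g/cm³ = 13.77 g·m⁻²·a⁻¹

r_corr = 13.8 g·m⁻²·a⁻¹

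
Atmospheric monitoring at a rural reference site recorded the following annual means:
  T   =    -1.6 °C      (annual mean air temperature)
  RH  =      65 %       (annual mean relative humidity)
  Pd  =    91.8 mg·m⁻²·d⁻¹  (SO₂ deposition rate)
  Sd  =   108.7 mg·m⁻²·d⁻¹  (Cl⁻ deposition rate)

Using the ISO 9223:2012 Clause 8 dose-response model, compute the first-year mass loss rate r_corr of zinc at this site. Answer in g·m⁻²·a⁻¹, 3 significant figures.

r_corr = 11.3 g·m⁻²·a⁻¹

zinc: T≤10 °C ⇒ hinge +0.038·(-1.6−10) = -0.4408
  sulphur-dioxide contribution → 1.206 μm/a
  chloride contribution → 0.3719 μm/a
  ⇒ r_corr(zinc) = 1.578 μm/a
Convert to mass loss: 1.578 μm/a × 7.14 g/cm³ = 11.27 g·m⁻²·a⁻¹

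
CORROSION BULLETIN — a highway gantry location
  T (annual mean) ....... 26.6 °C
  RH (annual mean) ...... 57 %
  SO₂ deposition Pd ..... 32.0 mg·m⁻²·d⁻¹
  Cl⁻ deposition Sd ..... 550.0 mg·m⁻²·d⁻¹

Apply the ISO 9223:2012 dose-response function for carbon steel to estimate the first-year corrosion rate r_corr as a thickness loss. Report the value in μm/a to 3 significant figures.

carbon steel: f(T) = -0.054·(T−10) [T>10 °C] = -0.8964
  Pd branch = 1.77·Pd^0.52·e^(0.02·RH+f) = 13.69 μm/a
  Sd branch = 0.102·Sd^0.62·e^(0.033·RH+0.04·T) = 96.97 μm/a
  sum: 13.69 + 96.97 → r_corr = 110.7 μm/a

r_corr = 111 μm/a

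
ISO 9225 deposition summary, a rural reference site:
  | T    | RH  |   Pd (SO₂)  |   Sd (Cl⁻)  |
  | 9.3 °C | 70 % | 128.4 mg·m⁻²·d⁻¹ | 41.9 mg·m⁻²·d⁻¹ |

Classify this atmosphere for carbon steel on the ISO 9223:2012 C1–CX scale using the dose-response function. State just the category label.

carbon steel: temperature factor f = +0.150·(-0.7) = -0.1050
  SO₂ term: 1.77·128.4^0.52·exp(0.02·70-0.1050) = 80.69
  Sd branch = 0.102·Sd^0.62·e^(0.033·RH+0.04·T) = 15.11 μm/a
  sum: 80.69 + 15.11 → r_corr = 95.8 μm/a
Category bounds: 80…200 μm/a bracket r_corr ⇒ C5

C5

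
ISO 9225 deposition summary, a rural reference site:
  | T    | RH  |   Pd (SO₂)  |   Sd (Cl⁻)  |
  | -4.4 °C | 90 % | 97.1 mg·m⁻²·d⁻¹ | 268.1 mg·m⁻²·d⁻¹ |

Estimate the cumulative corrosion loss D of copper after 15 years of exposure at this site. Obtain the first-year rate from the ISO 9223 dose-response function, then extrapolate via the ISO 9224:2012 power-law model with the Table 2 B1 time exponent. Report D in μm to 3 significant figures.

copper: T≤10 °C ⇒ hinge +0.126·(-4.4−10) = -1.8144
  sulphur-dioxide contribution → 0.5742 μm/a
  chloride contribution → 0.9547 μm/a
  ⇒ r_corr(copper) = 1.529 μm/a
Power-law: D(15) = r_corr · 15^0.667
  D(15) = 1.529 × 15^0.667 = 1.529 × 6.088 = 9.307 μm

D(15) = 9.31 μm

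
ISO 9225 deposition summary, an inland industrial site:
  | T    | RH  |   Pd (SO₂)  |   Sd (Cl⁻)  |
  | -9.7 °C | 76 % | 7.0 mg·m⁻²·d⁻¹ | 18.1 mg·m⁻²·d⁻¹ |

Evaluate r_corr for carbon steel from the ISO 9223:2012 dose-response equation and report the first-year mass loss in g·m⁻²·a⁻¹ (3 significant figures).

carbon steel: temperature factor f = +0.150·(-19.7) = -2.9550
  Pd branch = 1.77·Pd^0.52·e^(0.02·RH+f) = 1.159 μm/a
  Cl⁻ term: 0.102·18.1^0.62·exp(0.033·76+0.04·-9.7) = 5.118
  sum: 1.159 + 5.118 → r_corr = 6.277 μm/a
Convert to mass loss: 6.277 μm/a × 7.85 g/cm³ = 49.27 g·m⁻²·a⁻¹

r_corr = 49.3 g·m⁻²·a⁻¹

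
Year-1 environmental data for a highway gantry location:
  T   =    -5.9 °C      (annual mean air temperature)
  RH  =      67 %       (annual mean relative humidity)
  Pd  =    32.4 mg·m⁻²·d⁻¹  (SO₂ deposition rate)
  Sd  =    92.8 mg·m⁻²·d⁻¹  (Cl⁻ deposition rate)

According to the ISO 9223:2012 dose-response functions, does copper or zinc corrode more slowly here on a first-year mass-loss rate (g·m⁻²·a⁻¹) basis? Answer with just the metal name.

copper: f(T) = +0.126·(T−10) [T≤10 °C] = -2.0034
  Pd branch = 0.0053·Pd^0.26·e^(0.059·RH+f) = 0.09199 μm/a
  Sd branch = 0.01025·Sd^0.27·e^(0.036·RH+0.049·T) = 0.291 μm/a
  r_corr = 0.09199 + 0.291 = 0.383 μm/a
  mass loss = 0.383 μm/a × 8.96 g/cm³ = 3.432 g·m⁻²·a⁻¹
zinc: f(T) = +0.038·(T−10) [T≤10 °C] = -0.6042
  SO₂ term: 0.0129·32.4^0.44·exp(0.046·67-0.6042) = 0.7101
  Sd branch = 0.0175·Sd^0.57·e^(0.008·RH+0.085·T) = 0.2396 μm/a
  sum: 0.7101 + 0.2396 → r_corr = 0.9497 μm/a
  mass loss = 0.9497 μm/a × 7.14 g/cm³ = 6.781 g·m⁻²·a⁻¹
Ordering by g·m⁻²·a⁻¹: zinc (6.78) > copper (3.43)

copper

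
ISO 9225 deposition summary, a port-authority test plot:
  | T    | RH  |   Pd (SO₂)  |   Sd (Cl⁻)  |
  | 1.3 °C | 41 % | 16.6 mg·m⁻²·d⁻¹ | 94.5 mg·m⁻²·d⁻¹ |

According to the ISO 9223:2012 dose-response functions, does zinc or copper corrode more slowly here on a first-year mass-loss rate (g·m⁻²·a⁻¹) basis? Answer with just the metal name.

copper

zinc: T≤10 °C ⇒ hinge +0.038·(1.3−10) = -0.3306
  SO₂ term: 0.0129·16.6^0.44·exp(0.046·41-0.3306) = 0.2103
  Cl⁻ term: 0.0175·94.5^0.57·exp(0.008·41+0.085·1.3) = 0.3626
  r_corr = 0.2103 + 0.3626 = 0.573 μm/a
  mass loss = 0.573 μm/a × 7.14 g/cm³ = 4.091 g·m⁻²·a⁻¹
copper: temperature factor f = +0.126·(-8.7) = -1.0962
  SO₂ term: 0.0053·16.6^0.26·exp(0.059·41-1.0962) = 0.0413
  Cl⁻ term: 0.01025·94.5^0.27·exp(0.036·41+0.049·1.3) = 0.1632
  r_corr = 0.0413 + 0.1632 = 0.2045 μm/a
  mass loss = 0.2045 μm/a × 8.96 g/cm³ = 1.833 g·m⁻²·a⁻¹
Ordering by g·m⁻²·a⁻¹: zinc (4.09) > copper (1.83)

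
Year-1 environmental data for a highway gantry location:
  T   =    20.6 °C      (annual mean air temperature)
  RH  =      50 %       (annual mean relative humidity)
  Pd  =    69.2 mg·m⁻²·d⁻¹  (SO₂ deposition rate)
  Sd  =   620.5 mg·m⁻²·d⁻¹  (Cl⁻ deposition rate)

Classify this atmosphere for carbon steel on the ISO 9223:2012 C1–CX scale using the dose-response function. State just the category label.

carbon steel: T>10 °C ⇒ hinge -0.054·(20.6−10) = -0.5724
  SO₂ term: 1.77·69.2^0.52·exp(0.02·50-0.5724) = 24.58
  Sd branch = 0.102·Sd^0.62·e^(0.033·RH+0.04·T) = 65.24 μm/a
  sum: 24.58 + 65.24 → r_corr = 89.82 μm/a
89.8 μm/a falls in (80, 200] for carbon steel → category C5

C5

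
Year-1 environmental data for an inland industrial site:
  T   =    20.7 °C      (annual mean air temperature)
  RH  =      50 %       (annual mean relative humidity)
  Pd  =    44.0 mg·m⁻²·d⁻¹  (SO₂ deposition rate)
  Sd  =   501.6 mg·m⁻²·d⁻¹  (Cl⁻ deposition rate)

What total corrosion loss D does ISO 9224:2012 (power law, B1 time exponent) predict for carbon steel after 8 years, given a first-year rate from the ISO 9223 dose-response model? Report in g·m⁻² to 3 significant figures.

D(8) = 1.79e+03 g·m⁻²

carbon steel: temperature factor f = -0.054·(10.7) = -0.5778
  SO₂ term: 1.77·44.0^0.52·exp(0.02·50-0.5778) = 19.32
  Cl⁻ term: 0.102·501.6^0.62·exp(0.033·50+0.04·20.7) = 57.41
  r_corr = 19.32 + 57.41 = 76.73 μm/a
Power-law: D(8) = r_corr · 8^0.523
  D(8) = 76.73 × 8^0.523 = 76.73 × 2.967 = 227.7 μm
  Mass loss = 227.7 μm × 7.85 g/cm³ = 1787 g·m⁻²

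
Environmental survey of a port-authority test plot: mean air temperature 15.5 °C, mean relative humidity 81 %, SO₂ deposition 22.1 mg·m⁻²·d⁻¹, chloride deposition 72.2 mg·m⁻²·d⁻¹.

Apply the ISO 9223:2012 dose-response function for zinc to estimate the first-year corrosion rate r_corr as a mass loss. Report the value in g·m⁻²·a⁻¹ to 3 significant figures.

r_corr = 20.3 g·m⁻²·a⁻¹

zinc: T>10 °C ⇒ hinge -0.071·(15.5−10) = -0.3905
  SO₂ term: 0.0129·22.1^0.44·exp(0.046·81-0.3905) = 1.415
  Cl⁻ term: 0.0175·72.2^0.57·exp(0.008·81+0.085·15.5) = 1.432
  sum: 1.415 + 1.432 → r_corr = 2.847 μm/a
Convert to mass loss: 2.847 μm/a × 7.14 g/cm³ = 20.33 g·m⁻²·a⁻¹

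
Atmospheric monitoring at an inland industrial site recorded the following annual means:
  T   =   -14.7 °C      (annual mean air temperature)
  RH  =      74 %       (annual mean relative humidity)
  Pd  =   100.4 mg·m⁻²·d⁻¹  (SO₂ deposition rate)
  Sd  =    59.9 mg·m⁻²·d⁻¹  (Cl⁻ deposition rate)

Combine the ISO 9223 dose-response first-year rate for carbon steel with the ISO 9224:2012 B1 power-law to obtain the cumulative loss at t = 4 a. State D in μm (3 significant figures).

carbon steel: f(T) = +0.150·(T−10) [T≤10 °C] = -3.7050
  sulphur-dioxide contribution → 2.102 μm/a
  chloride contribution → 8.237 μm/a
  ⇒ r_corr(carbon steel) = 10.34 μm/a
Power-law: D(4) = r_corr · 4^0.523
  D(4) = 10.34 × 4^0.523 = 10.34 × 2.065 = 21.35 μm

D(4) = 21.3 μm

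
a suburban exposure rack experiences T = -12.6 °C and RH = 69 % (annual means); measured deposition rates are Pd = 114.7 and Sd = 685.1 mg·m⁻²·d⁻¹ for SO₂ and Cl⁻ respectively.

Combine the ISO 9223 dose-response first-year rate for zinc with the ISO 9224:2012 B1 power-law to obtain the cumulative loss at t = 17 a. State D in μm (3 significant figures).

zinc: temperature factor f = +0.038·(-22.6) = -0.8588
  Pd branch = 0.0129·Pd^0.44·e^(0.046·RH+f) = 1.053 μm/a
  Cl⁻ term: 0.0175·685.1^0.57·exp(0.008·69+0.085·-12.6) = 0.4305
  sum: 1.053 + 0.4305 → r_corr = 1.483 μm/a
Long-term exponent b (ISO 9224 Table 2, B1) = 0.813
  D(17) = 1.483 × 17^0.813 = 1.483 × 10.01 = 14.84 μm

D(17) = 14.8 μm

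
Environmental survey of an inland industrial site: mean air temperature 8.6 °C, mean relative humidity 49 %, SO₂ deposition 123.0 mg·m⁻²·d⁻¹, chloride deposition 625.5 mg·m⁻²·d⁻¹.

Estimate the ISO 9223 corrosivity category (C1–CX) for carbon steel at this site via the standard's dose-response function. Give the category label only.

carbon steel: temperature factor f = +0.150·(-1.4) = -0.2100
  SO₂ term: 1.77·123.0^0.52·exp(0.02·49-0.2100) = 46.68
  Sd branch = 0.102·Sd^0.62·e^(0.033·RH+0.04·T) = 39.26 μm/a
  r_corr = 46.68 + 39.26 = 85.94 μm/a
85.9 μm/a falls in (80, 200] for carbon steel → category C5

C5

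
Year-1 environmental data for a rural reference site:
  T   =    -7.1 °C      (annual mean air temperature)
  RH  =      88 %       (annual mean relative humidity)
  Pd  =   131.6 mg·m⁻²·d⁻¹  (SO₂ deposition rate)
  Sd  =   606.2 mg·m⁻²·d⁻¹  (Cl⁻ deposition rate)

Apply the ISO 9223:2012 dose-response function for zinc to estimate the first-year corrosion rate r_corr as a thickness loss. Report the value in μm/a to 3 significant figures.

zinc: f(T) = +0.038·(T−10) [T≤10 °C] = -0.6498
  sulphur-dioxide contribution → 3.303 μm/a
  chloride contribution → 0.7461 μm/a
  total first-year rate 4.049 μm/a

r_corr = 4.05 μm/a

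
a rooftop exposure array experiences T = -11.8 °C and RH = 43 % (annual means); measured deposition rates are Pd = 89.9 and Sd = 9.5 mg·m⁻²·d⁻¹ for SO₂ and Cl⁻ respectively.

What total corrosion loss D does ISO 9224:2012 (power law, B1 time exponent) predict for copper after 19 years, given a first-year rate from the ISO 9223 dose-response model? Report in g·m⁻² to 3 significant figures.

D(19) = 4.05 g·m⁻²

copper: T≤10 °C ⇒ hinge +0.126·(-11.8−10) = -2.7468
  SO₂ term: 0.0053·89.9^0.26·exp(0.059·43-2.7468) = 0.01384
  Sd branch = 0.01025·Sd^0.27·e^(0.036·RH+0.049·T) = 0.04965 μm/a
  r_corr = 0.01384 + 0.04965 = 0.06349 μm/a
Long-term exponent b (ISO 9224 Table 2, B1) = 0.667
  D(19) = 0.06349 × 19^0.667 = 0.06349 × 7.127 = 0.4525 μm
  Mass loss = 0.4525 μm × 8.96 g/cm³ = 4.054 g·m⁻²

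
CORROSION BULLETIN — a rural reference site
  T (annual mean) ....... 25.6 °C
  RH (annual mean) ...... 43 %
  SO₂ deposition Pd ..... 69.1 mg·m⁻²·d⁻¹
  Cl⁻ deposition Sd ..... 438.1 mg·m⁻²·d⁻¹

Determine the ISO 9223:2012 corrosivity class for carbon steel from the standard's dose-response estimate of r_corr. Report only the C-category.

carbon steel: f(T) = -0.054·(T−10) [T>10 °C] = -0.8424
  SO₂ term: 1.77·69.1^0.52·exp(0.02·43-0.8424) = 16.3
  Cl⁻ term: 0.102·438.1^0.62·exp(0.033·43+0.04·25.6) = 50.97
  r_corr = 16.3 + 50.97 = 67.27 μm/a
Category bounds: 50…80 μm/a bracket r_corr ⇒ C4

C4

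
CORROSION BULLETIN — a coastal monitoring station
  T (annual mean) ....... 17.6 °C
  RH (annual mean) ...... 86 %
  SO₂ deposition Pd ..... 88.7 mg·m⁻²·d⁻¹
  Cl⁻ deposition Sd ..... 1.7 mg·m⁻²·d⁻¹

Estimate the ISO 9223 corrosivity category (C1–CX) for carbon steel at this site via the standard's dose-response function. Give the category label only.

carbon steel: T>10 °C ⇒ hinge -0.054·(17.6−10) = -0.4104
  SO₂ term: 1.77·88.7^0.52·exp(0.02·86-0.4104) = 67.55
  Sd branch = 0.102·Sd^0.62·e^(0.033·RH+0.04·T) = 4.895 μm/a
  sum: 67.55 + 4.895 → r_corr = 72.45 μm/a
ISO 9223 Table 2 (carbon steel): 50 < 72.4 ≤ 80 μm/a ⇒ C4

C4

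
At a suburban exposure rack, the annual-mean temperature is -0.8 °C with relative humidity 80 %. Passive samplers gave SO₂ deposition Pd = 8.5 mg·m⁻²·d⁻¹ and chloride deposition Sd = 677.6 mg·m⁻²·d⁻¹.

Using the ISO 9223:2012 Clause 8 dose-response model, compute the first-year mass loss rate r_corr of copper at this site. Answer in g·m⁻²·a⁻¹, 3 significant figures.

r_corr = 11.5 g·m⁻²·a⁻¹

copper: f(T) = +0.126·(T−10) [T≤10 °C] = -1.3608
  Pd branch = 0.0053·Pd^0.26·e^(0.059·RH+f) = 0.266 μm/a
  Sd branch = 0.01025·Sd^0.27·e^(0.036·RH+0.049·T) = 1.021 μm/a
  r_corr = 0.266 + 1.021 = 1.286 μm/a
Convert to mass loss: 1.286 μm/a × 8.96 g/cm³ = 11.53 g·m⁻²·a⁻¹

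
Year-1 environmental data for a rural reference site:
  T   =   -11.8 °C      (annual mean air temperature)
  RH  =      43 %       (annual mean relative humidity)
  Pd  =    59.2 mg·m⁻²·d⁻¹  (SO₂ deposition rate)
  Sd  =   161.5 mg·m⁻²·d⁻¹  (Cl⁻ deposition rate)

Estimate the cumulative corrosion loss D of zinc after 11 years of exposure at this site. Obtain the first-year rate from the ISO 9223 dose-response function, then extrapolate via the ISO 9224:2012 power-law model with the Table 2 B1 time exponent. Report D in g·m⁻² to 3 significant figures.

D(11) = 20.5 g·m⁻²

zinc: temperature factor f = +0.038·(-21.8) = -0.8284
  SO₂ term: 0.0129·59.2^0.44·exp(0.046·43-0.8284) = 0.2453
  Sd branch = 0.0175·Sd^0.57·e^(0.008·RH+0.085·T) = 0.1642 μm/a
  sum: 0.2453 + 0.1642 → r_corr = 0.4095 μm/a
Long-term exponent b (ISO 9224 Table 2, B1) = 0.813
  D(11) = 0.4095 × 11^0.813 = 0.4095 × 7.025 = 2.877 μm
  Mass loss = 2.877 μm × 7.14 g/cm³ = 20.54 g·m⁻²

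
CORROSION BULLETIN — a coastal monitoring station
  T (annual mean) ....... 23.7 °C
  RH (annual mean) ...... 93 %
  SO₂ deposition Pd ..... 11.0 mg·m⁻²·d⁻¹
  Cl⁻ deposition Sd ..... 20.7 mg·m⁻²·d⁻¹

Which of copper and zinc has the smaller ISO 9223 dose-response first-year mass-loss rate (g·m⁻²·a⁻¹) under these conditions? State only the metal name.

copper: f(T) = -0.080·(T−10) [T>10 °C] = -1.0960
  sulphur-dioxide contribution → 0.798 μm/a
  chloride contribution → 2.111 μm/a
  total first-year rate 2.909 μm/a
  mass loss = 2.909 μm/a × 8.96 g/cm³ = 26.06 g·m⁻²·a⁻¹
zinc: temperature factor f = -0.071·(13.7) = -0.9727
  sulphur-dioxide contribution → 1.01 μm/a
  chloride contribution → 1.553 μm/a
  total first-year rate 2.563 μm/a
  mass loss = 2.563 μm/a × 7.14 g/cm³ = 18.3 g·m⁻²·a⁻¹
Ordering by g·m⁻²·a⁻¹: copper (26.1) > zinc (18.3)

zinc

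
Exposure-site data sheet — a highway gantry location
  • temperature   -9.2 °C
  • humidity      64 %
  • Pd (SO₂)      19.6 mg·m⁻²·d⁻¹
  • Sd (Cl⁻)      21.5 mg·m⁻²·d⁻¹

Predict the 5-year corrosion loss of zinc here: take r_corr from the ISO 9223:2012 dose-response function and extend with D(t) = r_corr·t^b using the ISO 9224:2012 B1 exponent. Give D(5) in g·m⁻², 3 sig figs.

zinc: f(T) = +0.038·(T−10) [T≤10 °C] = -0.7296
  SO₂ term: 0.0129·19.6^0.44·exp(0.046·64-0.7296) = 0.4374
  Sd branch = 0.0175·Sd^0.57·e^(0.008·RH+0.085·T) = 0.07678 μm/a
  r_corr = 0.4374 + 0.07678 = 0.5142 μm/a
Power-law: D(5) = r_corr · 5^0.813
  D(5) = 0.5142 × 5^0.813 = 0.5142 × 3.701 = 1.903 μm
  Mass loss = 1.903 μm × 7.14 g/cm³ = 13.59 g·m⁻²

D(5) = 13.6 g·m⁻²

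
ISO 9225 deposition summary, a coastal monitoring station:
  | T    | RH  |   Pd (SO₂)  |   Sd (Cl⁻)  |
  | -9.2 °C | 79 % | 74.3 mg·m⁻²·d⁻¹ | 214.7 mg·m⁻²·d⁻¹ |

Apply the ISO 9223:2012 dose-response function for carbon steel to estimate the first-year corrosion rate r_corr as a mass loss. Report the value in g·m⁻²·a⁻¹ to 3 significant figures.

carbon steel: f(T) = +0.150·(T−10) [T≤10 °C] = -2.8800
  Pd branch = 1.77·Pd^0.52·e^(0.02·RH+f) = 4.532 μm/a
  Sd branch = 0.102·Sd^0.62·e^(0.033·RH+0.04·T) = 26.71 μm/a
  r_corr = 4.532 + 26.71 = 31.25 μm/a
Convert to mass loss: 31.25 μm/a × 7.85 g/cm³ = 245.3 g·m⁻²·a⁻¹

r_corr = 245 g·m⁻²·a⁻¹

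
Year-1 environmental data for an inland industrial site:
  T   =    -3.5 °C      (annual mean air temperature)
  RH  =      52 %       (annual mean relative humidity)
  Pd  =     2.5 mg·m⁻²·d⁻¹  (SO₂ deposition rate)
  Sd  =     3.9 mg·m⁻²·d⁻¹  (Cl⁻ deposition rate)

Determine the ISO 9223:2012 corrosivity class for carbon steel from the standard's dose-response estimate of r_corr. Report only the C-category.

C2

carbon steel: temperature factor f = +0.150·(-13.5) = -2.0250
  sulphur-dioxide contribution → 1.064 μm/a
  chloride contribution → 1.147 μm/a
  ⇒ r_corr(carbon steel) = 2.211 μm/a
2.21 μm/a falls in (1.3, 25] for carbon steel → category C2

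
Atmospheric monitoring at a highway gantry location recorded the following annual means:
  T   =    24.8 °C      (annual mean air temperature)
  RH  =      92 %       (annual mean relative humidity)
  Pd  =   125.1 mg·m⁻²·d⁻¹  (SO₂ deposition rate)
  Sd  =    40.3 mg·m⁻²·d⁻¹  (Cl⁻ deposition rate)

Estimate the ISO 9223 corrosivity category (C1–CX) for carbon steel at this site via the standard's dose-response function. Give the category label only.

C5

carbon steel: temperature factor f = -0.054·(14.8) = -0.7992
  Pd branch = 1.77·Pd^0.52·e^(0.02·RH+f) = 61.74 μm/a
  Sd branch = 0.102·Sd^0.62·e^(0.033·RH+0.04·T) = 56.65 μm/a
  r_corr = 61.74 + 56.65 = 118.4 μm/a
ISO 9223 Table 2 (carbon steel): 80 < 118 ≤ 200 μm/a ⇒ C5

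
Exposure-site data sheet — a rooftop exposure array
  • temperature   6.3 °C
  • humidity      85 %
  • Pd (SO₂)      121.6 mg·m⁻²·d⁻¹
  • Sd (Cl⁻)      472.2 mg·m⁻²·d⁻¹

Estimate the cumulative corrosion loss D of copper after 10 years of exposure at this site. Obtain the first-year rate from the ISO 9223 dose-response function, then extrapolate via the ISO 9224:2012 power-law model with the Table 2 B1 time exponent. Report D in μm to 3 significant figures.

copper: T≤10 °C ⇒ hinge +0.126·(6.3−10) = -0.4662
  SO₂ term: 0.0053·121.6^0.26·exp(0.059·85-0.4662) = 1.745
  Sd branch = 0.01025·Sd^0.27·e^(0.036·RH+0.049·T) = 1.569 μm/a
  r_corr = 1.745 + 1.569 = 3.315 μm/a
ISO 9224: D(t) = r_corr · t^b with b = 0.667 (copper, B1)
  D(10) = 3.315 × 10^0.667 = 3.315 × 4.645 = 15.4 μm

D(10) = 15.4 μm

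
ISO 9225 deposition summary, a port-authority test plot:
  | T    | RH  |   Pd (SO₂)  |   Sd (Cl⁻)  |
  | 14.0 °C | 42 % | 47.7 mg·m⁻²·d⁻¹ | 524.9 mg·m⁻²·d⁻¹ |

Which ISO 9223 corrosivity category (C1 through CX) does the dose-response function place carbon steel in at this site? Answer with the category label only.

carbon steel: temperature factor f = -0.054·(4.0) = -0.2160
  sulphur-dioxide contribution → 24.65 μm/a
  chloride contribution → 34.69 μm/a
  total first-year rate 59.34 μm/a
Category bounds: 50…80 μm/a bracket r_corr ⇒ C4

C4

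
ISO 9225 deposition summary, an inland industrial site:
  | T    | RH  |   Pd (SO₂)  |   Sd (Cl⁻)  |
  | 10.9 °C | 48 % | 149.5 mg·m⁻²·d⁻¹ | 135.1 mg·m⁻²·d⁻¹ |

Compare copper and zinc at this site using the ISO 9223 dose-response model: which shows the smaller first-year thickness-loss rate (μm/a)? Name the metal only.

copper

copper: temperature factor f = -0.080·(0.9) = -0.0720
  SO₂ term: 0.0053·149.5^0.26·exp(0.059·48-0.0720) = 0.3078
  Cl⁻ term: 0.01025·135.1^0.27·exp(0.036·48+0.049·10.9) = 0.3702
  r_corr = 0.3078 + 0.3702 = 0.678 μm/a
zinc: f(T) = -0.071·(T−10) [T>10 °C] = -0.0639
  Pd branch = 0.0129·Pd^0.44·e^(0.046·RH+f) = 0.9968 μm/a
  Cl⁻ term: 0.0175·135.1^0.57·exp(0.008·48+0.085·10.9) = 1.063
  r_corr = 0.9968 + 1.063 = 2.06 μm/a
Ordering by μm/a: zinc (2.06) > copper (0.678)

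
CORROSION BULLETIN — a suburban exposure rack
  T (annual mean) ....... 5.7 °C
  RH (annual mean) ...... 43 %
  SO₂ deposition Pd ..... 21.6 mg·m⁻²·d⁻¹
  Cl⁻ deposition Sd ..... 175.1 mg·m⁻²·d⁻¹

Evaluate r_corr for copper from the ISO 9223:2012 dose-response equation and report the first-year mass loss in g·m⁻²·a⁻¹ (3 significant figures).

copper: f(T) = +0.126·(T−10) [T≤10 °C] = -0.5418
  sulphur-dioxide contribution → 0.08664 μm/a
  chloride contribution → 0.257 μm/a
  total first-year rate 0.3437 μm/a
Convert to mass loss: 0.3437 μm/a × 8.96 g/cm³ = 3.079 g·m⁻²·a⁻¹

r_corr = 3.08 g·m⁻²·a⁻¹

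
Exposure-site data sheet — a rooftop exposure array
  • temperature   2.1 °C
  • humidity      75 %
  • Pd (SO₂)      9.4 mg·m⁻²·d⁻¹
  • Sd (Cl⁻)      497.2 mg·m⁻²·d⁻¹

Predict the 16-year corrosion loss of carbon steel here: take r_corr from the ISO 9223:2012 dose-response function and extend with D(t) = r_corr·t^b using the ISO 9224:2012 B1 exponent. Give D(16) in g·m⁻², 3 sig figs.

carbon steel: T≤10 °C ⇒ hinge +0.150·(2.1−10) = -1.1850
  sulphur-dioxide contribution → 7.777 μm/a
  chloride contribution → 61.92 μm/a
  ⇒ r_corr(carbon steel) = 69.69 μm/a
Long-term exponent b (ISO 9224 Table 2, B1) = 0.523
  D(16) = 69.69 × 16^0.523 = 69.69 × 4.263 = 297.1 μm
  Mass loss = 297.1 μm × 7.85 g/cm³ = 2332 g·m⁻²

D(16) = 2.33e+03 g·m⁻²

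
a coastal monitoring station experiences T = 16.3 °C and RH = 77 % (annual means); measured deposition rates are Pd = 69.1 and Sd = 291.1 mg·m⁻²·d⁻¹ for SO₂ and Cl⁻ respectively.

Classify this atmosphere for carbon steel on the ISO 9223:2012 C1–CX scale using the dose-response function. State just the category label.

C5

carbon steel: f(T) = -0.054·(T−10) [T>10 °C] = -0.3402
  SO₂ term: 1.77·69.1^0.52·exp(0.02·77-0.3402) = 53.16
  Cl⁻ term: 0.102·291.1^0.62·exp(0.033·77+0.04·16.3) = 83.75
  r_corr = 53.16 + 83.75 = 136.9 μm/a
137 μm/a falls in (80, 200] for carbon steel → category C5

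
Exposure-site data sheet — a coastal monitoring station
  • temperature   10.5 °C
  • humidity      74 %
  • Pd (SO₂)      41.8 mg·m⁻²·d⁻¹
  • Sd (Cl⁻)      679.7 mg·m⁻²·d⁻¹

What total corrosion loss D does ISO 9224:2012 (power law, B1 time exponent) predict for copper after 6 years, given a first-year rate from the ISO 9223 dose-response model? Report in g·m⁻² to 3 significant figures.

copper: T>10 °C ⇒ hinge -0.080·(10.5−10) = -0.0400
  SO₂ term: 0.0053·41.8^0.26·exp(0.059·74-0.0400) = 1.058
  Cl⁻ term: 0.01025·679.7^0.27·exp(0.036·74+0.049·10.5) = 1.432
  r_corr = 1.058 + 1.432 = 2.49 μm/a
ISO 9224: D(t) = r_corr · t^b with b = 0.667 (copper, B1)
  D(6) = 2.49 × 6^0.667 = 2.49 × 3.304 = 8.226 μm
  Mass loss = 8.226 μm × 8.96 g/cm³ = 73.71 g·m⁻²

D(6) = 73.7 g·m⁻²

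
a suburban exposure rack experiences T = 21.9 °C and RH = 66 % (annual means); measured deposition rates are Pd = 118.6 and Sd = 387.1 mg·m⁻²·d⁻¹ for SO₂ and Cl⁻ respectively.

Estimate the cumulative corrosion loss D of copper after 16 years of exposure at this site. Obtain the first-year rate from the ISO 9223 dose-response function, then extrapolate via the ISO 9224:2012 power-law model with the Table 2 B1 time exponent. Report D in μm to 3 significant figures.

D(16) = 12.5 μm

copper: T>10 °C ⇒ hinge -0.080·(21.9−10) = -0.9520
  SO₂ term: 0.0053·118.6^0.26·exp(0.059·66-0.9520) = 0.3477
  Cl⁻ term: 0.01025·387.1^0.27·exp(0.036·66+0.049·21.9) = 1.612
  r_corr = 0.3477 + 1.612 = 1.96 μm/a
ISO 9224: D(t) = r_corr · t^b with b = 0.667 (copper, B1)
  D(16) = 1.96 × 16^0.667 = 1.96 × 6.355 = 12.45 μm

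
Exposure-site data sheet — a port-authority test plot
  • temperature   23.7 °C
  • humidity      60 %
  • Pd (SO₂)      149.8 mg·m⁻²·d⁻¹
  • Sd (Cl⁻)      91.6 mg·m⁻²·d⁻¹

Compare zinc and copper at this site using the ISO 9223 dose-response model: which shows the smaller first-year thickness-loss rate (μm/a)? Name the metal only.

zinc: temperature factor f = -0.071·(13.7) = -0.9727
  SO₂ term: 0.0129·149.8^0.44·exp(0.046·60-0.9727) = 0.6983
  Cl⁻ term: 0.0175·91.6^0.57·exp(0.008·60+0.085·23.7) = 2.784
  sum: 0.6983 + 2.784 → r_corr = 3.482 μm/a
copper: temperature factor f = -0.080·(13.7) = -1.0960
  SO₂ term: 0.0053·149.8^0.26·exp(0.059·60-1.0960) = 0.2246
  Sd branch = 0.01025·Sd^0.27·e^(0.036·RH+0.049·T) = 0.9613 μm/a
  r_corr = 0.2246 + 0.9613 = 1.186 μm/a
Ordering by μm/a: zinc (3.48) > copper (1.19)

copper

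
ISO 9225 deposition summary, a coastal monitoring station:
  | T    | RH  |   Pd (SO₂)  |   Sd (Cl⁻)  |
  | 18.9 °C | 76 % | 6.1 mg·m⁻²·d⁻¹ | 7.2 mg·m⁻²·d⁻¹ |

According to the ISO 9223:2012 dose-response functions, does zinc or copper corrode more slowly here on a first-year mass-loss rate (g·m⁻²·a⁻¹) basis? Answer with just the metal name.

zinc: T>10 °C ⇒ hinge -0.071·(18.9−10) = -0.6319
  Pd branch = 0.0129·Pd^0.44·e^(0.046·RH+f) = 0.5012 μm/a
  Cl⁻ term: 0.0175·7.2^0.57·exp(0.008·76+0.085·18.9) = 0.4937
  sum: 0.5012 + 0.4937 → r_corr = 0.9949 μm/a
  mass loss = 0.9949 μm/a × 7.14 g/cm³ = 7.103 g·m⁻²·a⁻¹
copper: T>10 °C ⇒ hinge -0.080·(18.9−10) = -0.7120
  SO₂ term: 0.0053·6.1^0.26·exp(0.059·76-0.7120) = 0.3687
  Cl⁻ term: 0.01025·7.2^0.27·exp(0.036·76+0.049·18.9) = 0.6802
  r_corr = 0.3687 + 0.6802 = 1.049 μm/a
  mass loss = 1.049 μm/a × 8.96 g/cm³ = 9.398 g·m⁻²·a⁻¹
Ordering by g·m⁻²·a⁻¹: copper (9.4) > zinc (7.1)

zinc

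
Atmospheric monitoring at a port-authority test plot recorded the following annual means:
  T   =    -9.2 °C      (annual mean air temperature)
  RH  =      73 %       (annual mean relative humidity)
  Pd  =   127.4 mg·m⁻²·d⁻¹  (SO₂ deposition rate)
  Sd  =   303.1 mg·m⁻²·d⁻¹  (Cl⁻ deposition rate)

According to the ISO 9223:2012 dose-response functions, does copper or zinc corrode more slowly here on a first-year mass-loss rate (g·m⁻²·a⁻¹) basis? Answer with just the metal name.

copper: temperature factor f = +0.126·(-19.2) = -2.4192
  Pd branch = 0.0053·Pd^0.26·e^(0.059·RH+f) = 0.1234 μm/a
  Cl⁻ term: 0.01025·303.1^0.27·exp(0.036·73+0.049·-9.2) = 0.423
  sum: 0.1234 + 0.423 → r_corr = 0.5464 μm/a
  mass loss = 0.5464 μm/a × 8.96 g/cm³ = 4.896 g·m⁻²·a⁻¹
zinc: T≤10 °C ⇒ hinge +0.038·(-9.2−10) = -0.7296
  SO₂ term: 0.0129·127.4^0.44·exp(0.046·73-0.7296) = 1.508
  Sd branch = 0.0175·Sd^0.57·e^(0.008·RH+0.085·T) = 0.3729 μm/a
  r_corr = 1.508 + 0.3729 = 1.881 μm/a
  mass loss = 1.881 μm/a × 7.14 g/cm³ = 13.43 g·m⁻²·a⁻¹
Ordering by g·m⁻²·a⁻¹: zinc (13.4) > copper (4.9)

copper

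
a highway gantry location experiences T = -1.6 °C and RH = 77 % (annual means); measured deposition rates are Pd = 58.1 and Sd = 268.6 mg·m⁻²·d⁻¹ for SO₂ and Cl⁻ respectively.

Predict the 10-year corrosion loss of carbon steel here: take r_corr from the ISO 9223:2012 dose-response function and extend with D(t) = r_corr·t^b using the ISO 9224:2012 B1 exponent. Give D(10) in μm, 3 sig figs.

carbon steel: f(T) = +0.150·(T−10) [T≤10 °C] = -1.7400
  sulphur-dioxide contribution → 11.98 μm/a
  chloride contribution → 38.94 μm/a
  total first-year rate 50.92 μm/a
ISO 9224: D(t) = r_corr · t^b with b = 0.523 (carbon steel, B1)
  D(10) = 50.92 × 10^0.523 = 50.92 × 3.334 = 169.8 μm

D(10) = 170 μm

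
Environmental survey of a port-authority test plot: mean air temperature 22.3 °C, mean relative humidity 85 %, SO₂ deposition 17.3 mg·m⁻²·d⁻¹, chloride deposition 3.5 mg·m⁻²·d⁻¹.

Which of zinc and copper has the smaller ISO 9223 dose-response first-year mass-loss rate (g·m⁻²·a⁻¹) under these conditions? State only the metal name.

zinc

zinc: T>10 °C ⇒ hinge -0.071·(22.3−10) = -0.8733
  Pd branch = 0.0129·Pd^0.44·e^(0.046·RH+f) = 0.9422 μm/a
  Cl⁻ term: 0.0175·3.5^0.57·exp(0.008·85+0.085·22.3) = 0.4696
  r_corr = 0.9422 + 0.4696 = 1.412 μm/a
  mass loss = 1.412 μm/a × 7.14 g/cm³ = 10.08 g·m⁻²·a⁻¹
copper: temperature factor f = -0.080·(12.3) = -0.9840
  SO₂ term: 0.0053·17.3^0.26·exp(0.059·85-0.9840) = 0.6263
  Sd branch = 0.01025·Sd^0.27·e^(0.036·RH+0.049·T) = 0.9144 μm/a
  sum: 0.6263 + 0.9144 → r_corr = 1.541 μm/a
  mass loss = 1.541 μm/a × 8.96 g/cm³ = 13.8 g·m⁻²·a⁻¹
Ordering by g·m⁻²·a⁻¹: copper (13.8) > zinc (10.1)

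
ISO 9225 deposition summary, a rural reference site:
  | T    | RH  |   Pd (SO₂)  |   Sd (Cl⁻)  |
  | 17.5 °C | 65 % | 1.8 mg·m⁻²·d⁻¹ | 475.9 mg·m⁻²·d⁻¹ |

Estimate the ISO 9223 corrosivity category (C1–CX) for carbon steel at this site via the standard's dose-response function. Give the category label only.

C5

carbon steel: temperature factor f = -0.054·(7.5) = -0.4050
  Pd branch = 1.77·Pd^0.52·e^(0.02·RH+f) = 5.88 μm/a
  Cl⁻ term: 0.102·475.9^0.62·exp(0.033·65+0.04·17.5) = 80.21
  r_corr = 5.88 + 80.21 = 86.09 μm/a
Category bounds: 80…200 μm/a bracket r_corr ⇒ C5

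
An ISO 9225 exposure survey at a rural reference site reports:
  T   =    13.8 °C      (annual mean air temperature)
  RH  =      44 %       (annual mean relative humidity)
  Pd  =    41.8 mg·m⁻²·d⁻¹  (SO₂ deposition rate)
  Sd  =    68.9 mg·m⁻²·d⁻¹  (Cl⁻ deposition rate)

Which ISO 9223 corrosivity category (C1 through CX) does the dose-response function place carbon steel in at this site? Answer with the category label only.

carbon steel: f(T) = -0.054·(T−10) [T>10 °C] = -0.2052
  SO₂ term: 1.77·41.8^0.52·exp(0.02·44-0.2052) = 24.21
  Sd branch = 0.102·Sd^0.62·e^(0.033·RH+0.04·T) = 10.44 μm/a
  r_corr = 24.21 + 10.44 = 34.65 μm/a
ISO 9223 Table 2 (carbon steel): 25 < 34.7 ≤ 50 μm/a ⇒ C3

C3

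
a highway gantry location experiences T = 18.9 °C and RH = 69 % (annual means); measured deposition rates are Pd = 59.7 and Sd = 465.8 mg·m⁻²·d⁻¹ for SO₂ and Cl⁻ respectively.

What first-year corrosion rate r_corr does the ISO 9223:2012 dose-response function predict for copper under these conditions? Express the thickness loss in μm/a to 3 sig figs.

r_corr = 2.07 μm/a

copper: f(T) = -0.080·(T−10) [T>10 °C] = -0.7120
  sulphur-dioxide contribution → 0.4414 μm/a
  chloride contribution → 1.63 μm/a
  ⇒ r_corr(copper) = 2.071 μm/a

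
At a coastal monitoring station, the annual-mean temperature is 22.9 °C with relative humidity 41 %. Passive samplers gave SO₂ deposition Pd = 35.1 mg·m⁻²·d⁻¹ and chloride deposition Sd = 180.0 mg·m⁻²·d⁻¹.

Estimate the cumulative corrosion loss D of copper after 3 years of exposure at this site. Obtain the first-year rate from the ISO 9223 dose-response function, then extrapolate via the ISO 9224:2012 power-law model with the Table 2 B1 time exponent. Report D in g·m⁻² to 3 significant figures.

copper: T>10 °C ⇒ hinge -0.080·(22.9−10) = -1.0320
  Pd branch = 0.0053·Pd^0.26·e^(0.059·RH+f) = 0.05351 μm/a
  Sd branch = 0.01025·Sd^0.27·e^(0.036·RH+0.049·T) = 0.5597 μm/a
  r_corr = 0.05351 + 0.5597 = 0.6133 μm/a
Long-term exponent b (ISO 9224 Table 2, B1) = 0.667
  D(3) = 0.6133 × 3^0.667 = 0.6133 × 2.081 = 1.276 μm
  Mass loss = 1.276 μm × 8.96 g/cm³ = 11.43 g·m⁻²

D(3) = 11.4 g·m⁻²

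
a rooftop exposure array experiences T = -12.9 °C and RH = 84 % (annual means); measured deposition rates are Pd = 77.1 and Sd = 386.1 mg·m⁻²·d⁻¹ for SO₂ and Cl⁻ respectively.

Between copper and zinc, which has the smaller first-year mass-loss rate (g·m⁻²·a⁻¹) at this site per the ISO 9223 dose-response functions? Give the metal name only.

copper: temperature factor f = +0.126·(-22.9) = -2.8854
  SO₂ term: 0.0053·77.1^0.26·exp(0.059·84-2.8854) = 0.1301
  Sd branch = 0.01025·Sd^0.27·e^(0.036·RH+0.049·T) = 0.5597 μm/a
  sum: 0.1301 + 0.5597 → r_corr = 0.6897 μm/a
  mass loss = 0.6897 μm/a × 8.96 g/cm³ = 6.18 g·m⁻²·a⁻¹
zinc: temperature factor f = +0.038·(-22.9) = -0.8702
  Pd branch = 0.0129·Pd^0.44·e^(0.046·RH+f) = 1.742 μm/a
  Cl⁻ term: 0.0175·386.1^0.57·exp(0.008·84+0.085·-12.9) = 0.3413
  sum: 1.742 + 0.3413 → r_corr = 2.083 μm/a
  mass loss = 2.083 μm/a × 7.14 g/cm³ = 14.88 g·m⁻²·a⁻¹
Ordering by g·m⁻²·a⁻¹: zinc (14.9) > copper (6.18)

copper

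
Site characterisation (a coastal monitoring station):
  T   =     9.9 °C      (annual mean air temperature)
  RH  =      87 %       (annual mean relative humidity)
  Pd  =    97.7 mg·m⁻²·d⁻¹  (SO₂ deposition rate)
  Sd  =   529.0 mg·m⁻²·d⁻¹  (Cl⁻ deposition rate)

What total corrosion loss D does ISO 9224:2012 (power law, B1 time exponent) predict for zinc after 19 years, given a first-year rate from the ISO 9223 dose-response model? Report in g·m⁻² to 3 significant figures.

zinc: f(T) = +0.038·(T−10) [T≤10 °C] = -0.0038
  Pd branch = 0.0129·Pd^0.44·e^(0.046·RH+f) = 5.279 μm/a
  Sd branch = 0.0175·Sd^0.57·e^(0.008·RH+0.085·T) = 2.905 μm/a
  sum: 5.279 + 2.905 → r_corr = 8.184 μm/a
Long-term exponent b (ISO 9224 Table 2, B1) = 0.813
  D(19) = 8.184 × 19^0.813 = 8.184 × 10.96 = 89.66 μm
  Mass loss = 89.66 μm × 7.14 g/cm³ = 640.1 g·m⁻²

D(19) = 640 g·m⁻²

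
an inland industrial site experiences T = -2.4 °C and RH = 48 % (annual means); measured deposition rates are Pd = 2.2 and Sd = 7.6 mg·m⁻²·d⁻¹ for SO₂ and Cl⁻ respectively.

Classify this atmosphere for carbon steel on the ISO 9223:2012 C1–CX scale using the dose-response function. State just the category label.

C2

carbon steel: T≤10 °C ⇒ hinge +0.150·(-2.4−10) = -1.8600
  SO₂ term: 1.77·2.2^0.52·exp(0.02·48-1.8600) = 1.084
  Sd branch = 0.102·Sd^0.62·e^(0.033·RH+0.04·T) = 1.588 μm/a
  sum: 1.084 + 1.588 → r_corr = 2.673 μm/a
Category bounds: 1.3…25 μm/a bracket r_corr ⇒ C2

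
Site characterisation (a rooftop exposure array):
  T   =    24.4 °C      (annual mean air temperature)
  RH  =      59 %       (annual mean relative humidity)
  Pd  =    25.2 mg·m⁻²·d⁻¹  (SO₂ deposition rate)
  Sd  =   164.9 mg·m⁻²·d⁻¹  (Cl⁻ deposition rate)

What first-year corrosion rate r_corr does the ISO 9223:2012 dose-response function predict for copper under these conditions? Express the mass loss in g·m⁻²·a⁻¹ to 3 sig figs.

copper: f(T) = -0.080·(T−10) [T>10 °C] = -1.1520
  sulphur-dioxide contribution → 0.1259 μm/a
  chloride contribution → 1.125 μm/a
  ⇒ r_corr(copper) = 1.251 μm/a
Convert to mass loss: 1.251 μm/a × 8.96 g/cm³ = 11.21 g·m⁻²·a⁻¹

r_corr = 11.2 g·m⁻²·a⁻¹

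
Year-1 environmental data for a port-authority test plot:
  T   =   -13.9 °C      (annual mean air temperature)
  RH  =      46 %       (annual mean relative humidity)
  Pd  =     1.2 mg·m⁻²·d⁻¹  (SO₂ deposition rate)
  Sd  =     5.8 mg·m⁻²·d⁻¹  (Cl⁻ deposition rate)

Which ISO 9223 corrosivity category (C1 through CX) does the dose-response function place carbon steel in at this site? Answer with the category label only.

carbon steel: temperature factor f = +0.150·(-23.9) = -3.5850
  SO₂ term: 1.77·1.2^0.52·exp(0.02·46-3.5850) = 0.1354
  Cl⁻ term: 0.102·5.8^0.62·exp(0.033·46+0.04·-13.9) = 0.7938
  sum: 0.1354 + 0.7938 → r_corr = 0.9293 μm/a
Category bounds: 0…1.3 μm/a bracket r_corr ⇒ C1

C1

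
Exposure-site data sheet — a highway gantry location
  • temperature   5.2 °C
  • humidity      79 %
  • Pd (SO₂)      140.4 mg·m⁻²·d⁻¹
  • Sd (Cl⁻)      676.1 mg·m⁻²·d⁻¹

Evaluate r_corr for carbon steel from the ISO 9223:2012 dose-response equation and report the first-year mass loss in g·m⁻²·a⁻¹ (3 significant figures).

carbon steel: temperature factor f = +0.150·(-4.8) = -0.7200
  SO₂ term: 1.77·140.4^0.52·exp(0.02·79-0.7200) = 54.71
  Cl⁻ term: 0.102·676.1^0.62·exp(0.033·79+0.04·5.2) = 96.77
  sum: 54.71 + 96.77 → r_corr = 151.5 μm/a
Convert to mass loss: 151.5 μm/a × 7.85 g/cm³ = 1189 g·m⁻²·a⁻¹

r_corr = 1.19e+03 g·m⁻²·a⁻¹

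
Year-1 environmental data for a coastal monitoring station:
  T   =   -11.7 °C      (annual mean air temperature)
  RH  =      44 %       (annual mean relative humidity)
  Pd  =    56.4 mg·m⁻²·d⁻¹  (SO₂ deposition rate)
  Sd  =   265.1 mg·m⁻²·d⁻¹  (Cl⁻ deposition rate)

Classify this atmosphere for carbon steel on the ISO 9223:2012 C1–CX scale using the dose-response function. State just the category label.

C2

carbon steel: temperature factor f = +0.150·(-21.7) = -3.2550
  SO₂ term: 1.77·56.4^0.52·exp(0.02·44-3.2550) = 1.34
  Sd branch = 0.102·Sd^0.62·e^(0.033·RH+0.04·T) = 8.679 μm/a
  r_corr = 1.34 + 8.679 = 10.02 μm/a
10 μm/a falls in (1.3, 25] for carbon steel → category C2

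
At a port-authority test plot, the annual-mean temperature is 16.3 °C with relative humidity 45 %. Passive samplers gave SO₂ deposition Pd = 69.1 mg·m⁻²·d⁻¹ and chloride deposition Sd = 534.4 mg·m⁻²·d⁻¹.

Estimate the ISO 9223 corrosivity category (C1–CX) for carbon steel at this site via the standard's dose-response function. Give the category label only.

C4

carbon steel: temperature factor f = -0.054·(6.3) = -0.3402
  Pd branch = 1.77·Pd^0.52·e^(0.02·RH+f) = 28.03 μm/a
  Cl⁻ term: 0.102·534.4^0.62·exp(0.033·45+0.04·16.3) = 42.46
  r_corr = 28.03 + 42.46 = 70.49 μm/a
70.5 μm/a falls in (50, 80] for carbon steel → category C4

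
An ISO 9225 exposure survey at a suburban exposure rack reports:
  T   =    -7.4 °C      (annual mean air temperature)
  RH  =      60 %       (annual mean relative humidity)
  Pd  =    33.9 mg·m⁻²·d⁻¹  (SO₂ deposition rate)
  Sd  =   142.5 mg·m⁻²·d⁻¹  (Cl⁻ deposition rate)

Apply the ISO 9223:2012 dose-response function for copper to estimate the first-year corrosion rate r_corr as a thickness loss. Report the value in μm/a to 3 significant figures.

r_corr = 0.287 μm/a

copper: temperature factor f = +0.126·(-17.4) = -2.1924
  sulphur-dioxide contribution → 0.05098 μm/a
  chloride contribution → 0.236 μm/a
  total first-year rate 0.2869 μm/a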